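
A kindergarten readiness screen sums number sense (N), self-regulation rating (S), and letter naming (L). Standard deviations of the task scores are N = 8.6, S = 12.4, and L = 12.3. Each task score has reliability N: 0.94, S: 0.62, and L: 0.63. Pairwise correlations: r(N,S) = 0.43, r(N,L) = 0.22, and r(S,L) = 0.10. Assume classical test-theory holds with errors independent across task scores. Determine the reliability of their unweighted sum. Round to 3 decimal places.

Var(N+S+L) = 8.6² + 12.4² + 12.3² + 2·[8.6·12.4·0.43 + 8.6·12.3·0.22 + 12.4·12.3·0.10] = 379.01 + 168.758 = 547.768.
With uncorrelated errors the cross-covariances are all true-score covariance, so they carry over unchanged; only the diagonal terms shrink to ρᵢσᵢ².
True-score variance = [8.6²·0.94 + 12.4²·0.62 + 12.3²·0.63] + 168.758 = 260.166 + 168.758 = 428.924.
Reliability = 428.924 / 547.768 = 0.783.

0.783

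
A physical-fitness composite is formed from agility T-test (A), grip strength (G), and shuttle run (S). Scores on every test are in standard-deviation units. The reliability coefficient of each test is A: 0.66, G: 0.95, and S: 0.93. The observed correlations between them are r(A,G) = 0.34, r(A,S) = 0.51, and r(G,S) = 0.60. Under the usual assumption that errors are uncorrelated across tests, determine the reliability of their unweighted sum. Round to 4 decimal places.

0.9220

Var(A+G+S) = 3 + 2·[0.34 + 0.51 + 0.60] = 3 + 2.9 = 5.9.
Because errors are independent across components, Cov(Tᵢ,Tⱼ) = Cov(Xᵢ,Xⱼ); the off-diagonal part of the true-score variance is the same as above.
True-score variance = [0.66 + 0.95 + 0.93] + 2.9 = 2.54 + 2.9 = 5.44.
Reliability = 5.44 / 5.9 = 0.9220.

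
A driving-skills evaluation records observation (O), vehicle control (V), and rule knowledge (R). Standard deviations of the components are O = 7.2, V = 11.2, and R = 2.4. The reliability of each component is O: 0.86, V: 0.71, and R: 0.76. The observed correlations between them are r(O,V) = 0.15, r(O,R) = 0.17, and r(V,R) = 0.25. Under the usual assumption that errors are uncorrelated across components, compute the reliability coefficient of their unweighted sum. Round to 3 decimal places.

0.801

Var(O+V+R) = 7.2² + 11.2² + 2.4² + 2·[7.2·11.2·0.15 + 7.2·2.4·0.17 + 11.2·2.4·0.25] = 183.04 + 43.5072 = 226.547.
With uncorrelated errors the cross-covariances are all true-score covariance, so they carry over unchanged; only the diagonal terms shrink to ρᵢσᵢ².
True-score variance = [7.2²·0.86 + 11.2²·0.71 + 2.4²·0.76] + 43.5072 = 138.022 + 43.5072 = 181.53.
Reliability = 181.53 / 226.547 = 0.801.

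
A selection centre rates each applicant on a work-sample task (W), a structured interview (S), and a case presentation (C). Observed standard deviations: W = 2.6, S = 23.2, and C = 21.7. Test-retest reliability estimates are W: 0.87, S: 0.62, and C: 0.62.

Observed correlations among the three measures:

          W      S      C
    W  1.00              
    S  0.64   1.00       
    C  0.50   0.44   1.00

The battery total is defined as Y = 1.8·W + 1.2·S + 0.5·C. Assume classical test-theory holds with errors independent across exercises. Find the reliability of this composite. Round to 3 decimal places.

Var(Y) = 1.8²·2.6² + 1.2²·23.2² + 0.5²·21.7² + 2·[2.16·2.6·23.2·0.64 + 0.9·2.6·21.7·0.50 + 0.6·23.2·21.7·0.44] = 914.691 + 483.367 = 1398.06.
Under uncorrelated errors the observed covariances equal the true-score covariances, so only the own-variance terms attenuate.
True-score variance = [1.8²·2.6²·0.87 + 1.2²·23.2²·0.62 + 0.5²·21.7²·0.62] + 483.367 = 572.584 + 483.367 = 1055.95.
Reliability = 1055.95 / 1398.06 = 0.755.

0.755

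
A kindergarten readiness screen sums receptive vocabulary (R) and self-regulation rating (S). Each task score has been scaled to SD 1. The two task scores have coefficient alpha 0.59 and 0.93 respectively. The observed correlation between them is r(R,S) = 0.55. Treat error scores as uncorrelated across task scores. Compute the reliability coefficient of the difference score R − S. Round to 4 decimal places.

Var(R−S) = 1 + 1 − 2·0.55 = 2 − 1.1 = 0.9.
With uncorrelated errors the cross-covariances are all true-score covariance, so they carry over unchanged; only the diagonal terms shrink to ρᵢσᵢ².
True-score variance = [0.59 + 0.93] − 1.1 = 1.52 − 1.1 = 0.42.
Reliability = 0.42 / 0.9 = 0.4667.

0.4667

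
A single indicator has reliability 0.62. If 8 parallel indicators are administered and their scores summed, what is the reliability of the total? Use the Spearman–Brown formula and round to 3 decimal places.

0.929

ρ_k = kρ / (1 + (k−1)ρ) = 8·0.62 / (1 + 7·0.62) = 4.960 / 5.340 = 0.929.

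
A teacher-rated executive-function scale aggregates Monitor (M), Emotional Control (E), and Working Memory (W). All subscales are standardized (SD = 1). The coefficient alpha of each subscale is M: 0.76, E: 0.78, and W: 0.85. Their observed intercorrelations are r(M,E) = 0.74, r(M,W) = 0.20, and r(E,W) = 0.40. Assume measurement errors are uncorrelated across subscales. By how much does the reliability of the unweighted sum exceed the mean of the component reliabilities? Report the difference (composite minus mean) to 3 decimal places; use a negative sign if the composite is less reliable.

Var(sum) = 3 + 2.68 = 5.68; true-score variance = 2.39 + 2.68 = 5.07; composite reliability = 0.8926.
Mean component reliability = 0.7967.
Difference = 0.8926 − 0.7967 = 0.096.

0.096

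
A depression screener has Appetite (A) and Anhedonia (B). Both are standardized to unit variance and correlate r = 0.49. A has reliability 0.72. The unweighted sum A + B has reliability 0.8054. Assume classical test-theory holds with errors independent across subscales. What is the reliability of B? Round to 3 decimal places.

0.700

Var(A+B) = 2 + 2·0.49 = 2.980.
True-score variance = ρ_A + ρ_B + 2·0.49, so 0.8054 = (0.72 + ρ_B + 0.98) / 2.980.
ρ_B = 0.8054·2.980 − 0.72 − 0.98 = 0.700.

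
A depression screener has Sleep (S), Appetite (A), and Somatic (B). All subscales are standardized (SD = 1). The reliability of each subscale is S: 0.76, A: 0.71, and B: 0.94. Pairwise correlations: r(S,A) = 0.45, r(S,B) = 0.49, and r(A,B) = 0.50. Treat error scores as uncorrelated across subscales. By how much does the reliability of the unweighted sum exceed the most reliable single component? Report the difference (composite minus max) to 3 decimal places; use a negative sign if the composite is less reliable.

Var(sum) = 3 + 2.88 = 5.88; true-score variance = 2.41 + 2.88 = 5.29; composite reliability = 0.8997.
Max component reliability = 0.9400.
Difference = 0.8997 − 0.9400 = -0.040.

-0.040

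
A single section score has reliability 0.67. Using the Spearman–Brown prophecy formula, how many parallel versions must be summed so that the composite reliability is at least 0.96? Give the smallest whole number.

k ≥ ρ*(1−ρ₁)/(ρ₁(1−ρ*)) = 0.96·0.33 / (0.67·0.04) = 11.821.
Smallest integer k = 12.

12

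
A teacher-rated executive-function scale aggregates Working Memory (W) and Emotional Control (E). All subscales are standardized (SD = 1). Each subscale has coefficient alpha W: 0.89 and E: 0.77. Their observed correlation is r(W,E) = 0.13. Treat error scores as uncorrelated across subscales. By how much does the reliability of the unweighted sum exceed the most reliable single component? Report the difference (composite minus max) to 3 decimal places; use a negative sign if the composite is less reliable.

-0.040

Var(sum) = 2 + 0.26 = 2.26; true-score variance = 1.66 + 0.26 = 1.92; composite reliability = 0.8496.
Max component reliability = 0.8900.
Difference = 0.8496 − 0.8900 = -0.040.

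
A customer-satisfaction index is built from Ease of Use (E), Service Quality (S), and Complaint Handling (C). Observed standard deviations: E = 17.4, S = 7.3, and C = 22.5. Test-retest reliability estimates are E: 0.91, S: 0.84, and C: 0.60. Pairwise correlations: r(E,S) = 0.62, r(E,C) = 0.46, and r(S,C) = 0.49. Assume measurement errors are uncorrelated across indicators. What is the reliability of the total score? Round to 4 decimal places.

Var(E+S+C) = 17.4² + 7.3² + 22.5² + 2·[17.4·7.3·0.62 + 17.4·22.5·0.46 + 7.3·22.5·0.49] = 862.3 + 678.65 = 1540.95.
With uncorrelated errors the cross-covariances are all true-score covariance, so they carry over unchanged; only the diagonal terms shrink to ρᵢσᵢ².
True-score variance = [17.4²·0.91 + 7.3²·0.84 + 22.5²·0.60] + 678.65 = 624.025 + 678.65 = 1302.67.
Reliability = 1302.67 / 1540.95 = 0.8454.

0.8454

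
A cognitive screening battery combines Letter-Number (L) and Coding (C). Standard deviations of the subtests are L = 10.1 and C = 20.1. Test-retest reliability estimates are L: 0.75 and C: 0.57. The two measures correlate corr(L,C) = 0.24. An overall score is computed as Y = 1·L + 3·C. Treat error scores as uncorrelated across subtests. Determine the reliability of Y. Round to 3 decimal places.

0.606

Var(Y) = 10.1² + 3²·20.1² + 2·[3·10.1·20.1·0.24] = 3738.1 + 292.334 = 4030.43.
Because errors are independent across components, Cov(Tᵢ,Tⱼ) = Cov(Xᵢ,Xⱼ); the off-diagonal part of the true-score variance is the same as above.
True-score variance = [10.1²·0.75 + 3²·20.1²·0.57] + 292.334 = 2149.08 + 292.334 = 2441.41.
Reliability = 2441.41 / 4030.43 = 0.606.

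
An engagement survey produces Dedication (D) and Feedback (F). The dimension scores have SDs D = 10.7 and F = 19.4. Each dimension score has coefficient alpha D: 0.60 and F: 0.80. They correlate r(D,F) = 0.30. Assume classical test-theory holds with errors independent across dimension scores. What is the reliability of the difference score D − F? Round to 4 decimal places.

Var(D−F) = 10.7² + 19.4² − 2·10.7·19.4·0.30 = 490.85 − 124.548 = 366.302.
With uncorrelated errors the cross-covariances are all true-score covariance, so they carry over unchanged; only the diagonal terms shrink to ρᵢσᵢ².
True-score variance = [10.7²·0.60 + 19.4²·0.80] − 124.548 = 369.782 − 124.548 = 245.234.
Reliability = 245.234 / 366.302 = 0.6695.

0.6695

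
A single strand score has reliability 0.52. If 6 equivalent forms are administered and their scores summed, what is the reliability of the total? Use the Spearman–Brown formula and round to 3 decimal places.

ρ_k = kρ / (1 + (k−1)ρ) = 6·0.52 / (1 + 5·0.52) = 3.120 / 3.600 = 0.867.

0.867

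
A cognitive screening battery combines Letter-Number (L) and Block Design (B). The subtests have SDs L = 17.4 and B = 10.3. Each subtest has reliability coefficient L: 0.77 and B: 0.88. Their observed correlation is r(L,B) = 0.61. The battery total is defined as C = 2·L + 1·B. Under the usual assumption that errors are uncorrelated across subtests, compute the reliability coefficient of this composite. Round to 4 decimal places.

0.8340

Var(C) = 2²·17.4² + 10.3² + 2·[2·17.4·10.3·0.61] = 1317.13 + 437.297 = 1754.43.
Because errors are independent across components, Cov(Tᵢ,Tⱼ) = Cov(Xᵢ,Xⱼ); the off-diagonal part of the true-score variance is the same as above.
True-score variance = [2²·17.4²·0.77 + 10.3²·0.88] + 437.297 = 1025.86 + 437.297 = 1463.16.
Reliability = 1463.16 / 1754.43 = 0.8340.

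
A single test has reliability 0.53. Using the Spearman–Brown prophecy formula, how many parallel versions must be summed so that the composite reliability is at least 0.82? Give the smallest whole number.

k ≥ ρ*(1−ρ₁)/(ρ₁(1−ρ*)) = 0.82·0.47 / (0.53·0.18) = 4.040.
Smallest integer k = 5.

5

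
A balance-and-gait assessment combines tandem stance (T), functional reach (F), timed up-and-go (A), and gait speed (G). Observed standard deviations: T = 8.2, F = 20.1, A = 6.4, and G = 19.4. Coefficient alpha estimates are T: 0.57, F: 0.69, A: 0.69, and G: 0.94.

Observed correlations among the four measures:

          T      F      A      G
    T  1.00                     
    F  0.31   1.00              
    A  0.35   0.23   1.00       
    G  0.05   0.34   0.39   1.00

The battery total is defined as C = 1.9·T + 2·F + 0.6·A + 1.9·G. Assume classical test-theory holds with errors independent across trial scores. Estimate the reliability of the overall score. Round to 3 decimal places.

Var(C) = 1.9²·8.2² + 2²·20.1² + 0.6²·6.4² + 1.9²·19.4² + 2·[3.8·8.2·20.1·0.31 + 1.14·8.2·6.4·0.35 + 3.61·8.2·19.4·0.05 + 1.2·20.1·6.4·0.23 + 3.8·20.1·19.4·0.34 + 1.14·6.4·19.4·0.39] = 3232.18 + 1676.64 = 4908.82.
Under uncorrelated errors the observed covariances equal the true-score covariances, so only the own-variance terms attenuate.
True-score variance = [1.9²·8.2²·0.57 + 2²·20.1²·0.69 + 0.6²·6.4²·0.69 + 1.9²·19.4²·0.94] + 1676.64 = 2540.74 + 1676.64 = 4217.38.
Reliability = 4217.38 / 4908.82 = 0.859.

0.859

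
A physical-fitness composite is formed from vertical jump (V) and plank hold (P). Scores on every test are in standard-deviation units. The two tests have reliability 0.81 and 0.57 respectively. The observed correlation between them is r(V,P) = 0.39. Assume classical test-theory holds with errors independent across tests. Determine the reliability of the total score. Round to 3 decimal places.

Var(V+P) = 2 + 2·[0.39] = 2 + 0.78 = 2.78.
Under uncorrelated errors the observed covariances equal the true-score covariances, so only the own-variance terms attenuate.
True-score variance = [0.81 + 0.57] + 0.78 = 1.38 + 0.78 = 2.16.
Reliability = 2.16 / 2.78 = 0.777.

0.777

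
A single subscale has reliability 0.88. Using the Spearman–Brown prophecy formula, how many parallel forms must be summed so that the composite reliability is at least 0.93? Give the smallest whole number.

k ≥ ρ*(1−ρ₁)/(ρ₁(1−ρ*)) = 0.93·0.12 / (0.88·0.07) = 1.812.
Smallest integer k = 2.

2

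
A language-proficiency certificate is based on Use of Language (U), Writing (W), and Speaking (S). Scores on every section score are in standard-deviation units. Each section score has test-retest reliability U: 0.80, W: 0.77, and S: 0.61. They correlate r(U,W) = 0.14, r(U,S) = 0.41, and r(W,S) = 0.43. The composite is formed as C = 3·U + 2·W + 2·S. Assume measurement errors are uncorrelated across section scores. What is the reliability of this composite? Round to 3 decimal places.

0.842

Var(C) = 3² + 2² + 2² + 2·[6·0.14 + 6·0.41 + 4·0.43] = 17 + 10.04 = 27.04.
With uncorrelated errors the cross-covariances are all true-score covariance, so they carry over unchanged; only the diagonal terms shrink to ρᵢσᵢ².
True-score variance = [3²·0.80 + 2²·0.77 + 2²·0.61] + 10.04 = 12.72 + 10.04 = 22.76.
Reliability = 22.76 / 27.04 = 0.842.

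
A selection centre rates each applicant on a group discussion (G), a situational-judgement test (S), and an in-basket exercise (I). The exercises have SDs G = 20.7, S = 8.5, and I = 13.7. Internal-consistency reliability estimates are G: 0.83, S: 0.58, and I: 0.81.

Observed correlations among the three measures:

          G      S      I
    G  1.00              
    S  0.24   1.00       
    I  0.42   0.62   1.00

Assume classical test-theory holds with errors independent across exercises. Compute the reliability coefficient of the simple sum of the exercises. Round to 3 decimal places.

0.880

Var(G+S+I) = 20.7² + 8.5² + 13.7² + 2·[20.7·8.5·0.24 + 20.7·13.7·0.42 + 8.5·13.7·0.62] = 688.43 + 467.07 = 1155.5.
With uncorrelated errors the cross-covariances are all true-score covariance, so they carry over unchanged; only the diagonal terms shrink to ρᵢσᵢ².
True-score variance = [20.7²·0.83 + 8.5²·0.58 + 13.7²·0.81] + 467.07 = 549.581 + 467.07 = 1016.65.
Reliability = 1016.65 / 1155.5 = 0.880.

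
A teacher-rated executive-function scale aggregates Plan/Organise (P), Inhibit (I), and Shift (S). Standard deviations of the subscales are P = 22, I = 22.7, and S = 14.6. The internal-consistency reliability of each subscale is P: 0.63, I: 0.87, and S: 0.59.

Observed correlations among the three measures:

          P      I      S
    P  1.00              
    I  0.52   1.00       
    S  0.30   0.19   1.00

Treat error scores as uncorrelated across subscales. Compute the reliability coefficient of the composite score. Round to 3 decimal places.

Var(P+I+S) = 22² + 22.7² + 14.6² + 2·[22·22.7·0.52 + 22·14.6·0.30 + 22.7·14.6·0.19] = 1212.45 + 838.036 = 2050.49.
Because errors are independent across components, Cov(Tᵢ,Tⱼ) = Cov(Xᵢ,Xⱼ); the off-diagonal part of the true-score variance is the same as above.
True-score variance = [22²·0.63 + 22.7²·0.87 + 14.6²·0.59] + 838.036 = 878.987 + 838.036 = 1717.02.
Reliability = 1717.02 / 2050.49 = 0.837.

0.837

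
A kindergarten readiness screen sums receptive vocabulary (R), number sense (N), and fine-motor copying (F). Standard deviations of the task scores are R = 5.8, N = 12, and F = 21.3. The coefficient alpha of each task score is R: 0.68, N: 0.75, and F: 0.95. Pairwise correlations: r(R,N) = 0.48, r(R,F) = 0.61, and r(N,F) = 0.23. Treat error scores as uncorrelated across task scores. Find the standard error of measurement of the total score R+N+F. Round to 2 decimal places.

8.33

Var(total) = 631.33 + 335.111 = 966.441.
True-score variance = 561.881 + 335.111 = 896.992, so reliability = 0.9281.
Error variance = 966.441 − 896.992 = 69.4493; SEM = √69.4493 = 8.33.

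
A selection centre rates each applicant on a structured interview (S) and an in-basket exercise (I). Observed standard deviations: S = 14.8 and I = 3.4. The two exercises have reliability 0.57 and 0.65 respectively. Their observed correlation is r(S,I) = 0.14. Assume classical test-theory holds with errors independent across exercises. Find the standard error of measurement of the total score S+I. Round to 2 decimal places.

9.91

Var(total) = 230.6 + 14.0896 = 244.69.
True-score variance = 132.367 + 14.0896 = 146.456, so reliability = 0.5985.
Error variance = 244.69 − 146.456 = 98.2332; SEM = √98.2332 = 9.91.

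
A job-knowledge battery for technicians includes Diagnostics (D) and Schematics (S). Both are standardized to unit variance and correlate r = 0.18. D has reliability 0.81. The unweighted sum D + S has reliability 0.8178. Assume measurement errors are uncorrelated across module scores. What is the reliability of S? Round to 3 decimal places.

0.760

Var(D+S) = 2 + 2·0.18 = 2.360.
True-score variance = ρ_D + ρ_S + 2·0.18, so 0.8178 = (0.81 + ρ_S + 0.36) / 2.360.
ρ_S = 0.8178·2.360 − 0.81 − 0.36 = 0.760.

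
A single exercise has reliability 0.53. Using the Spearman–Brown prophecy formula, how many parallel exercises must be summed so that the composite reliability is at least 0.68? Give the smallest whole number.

2

k ≥ ρ*(1−ρ₁)/(ρ₁(1−ρ*)) = 0.68·0.47 / (0.53·0.32) = 1.884.
Smallest integer k = 2.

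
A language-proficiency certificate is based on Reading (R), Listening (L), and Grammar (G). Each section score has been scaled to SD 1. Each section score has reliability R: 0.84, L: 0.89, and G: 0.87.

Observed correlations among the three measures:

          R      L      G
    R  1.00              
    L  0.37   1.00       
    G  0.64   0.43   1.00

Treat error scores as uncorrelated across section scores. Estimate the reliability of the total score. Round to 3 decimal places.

0.932

Var(R+L+G) = 3 + 2·[0.37 + 0.64 + 0.43] = 3 + 2.88 = 5.88.
Because errors are independent across components, Cov(Tᵢ,Tⱼ) = Cov(Xᵢ,Xⱼ); the off-diagonal part of the true-score variance is the same as above.
True-score variance = [0.84 + 0.89 + 0.87] + 2.88 = 2.6 + 2.88 = 5.48.
Reliability = 5.48 / 5.88 = 0.932.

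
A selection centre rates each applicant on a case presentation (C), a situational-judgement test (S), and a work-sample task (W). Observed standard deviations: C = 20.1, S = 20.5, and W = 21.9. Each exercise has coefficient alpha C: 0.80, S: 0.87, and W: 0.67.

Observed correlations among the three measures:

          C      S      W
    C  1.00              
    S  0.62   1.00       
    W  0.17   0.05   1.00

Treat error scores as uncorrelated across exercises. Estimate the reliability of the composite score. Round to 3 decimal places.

Var(C+S+W) = 20.1² + 20.5² + 21.9² + 2·[20.1·20.5·0.62 + 20.1·21.9·0.17 + 20.5·21.9·0.05] = 1303.87 + 705.502 = 2009.37.
With uncorrelated errors the cross-covariances are all true-score covariance, so they carry over unchanged; only the diagonal terms shrink to ρᵢσᵢ².
True-score variance = [20.1²·0.80 + 20.5²·0.87 + 21.9²·0.67] + 705.502 = 1010.16 + 705.502 = 1715.67.
Reliability = 1715.67 / 2009.37 = 0.854.

0.854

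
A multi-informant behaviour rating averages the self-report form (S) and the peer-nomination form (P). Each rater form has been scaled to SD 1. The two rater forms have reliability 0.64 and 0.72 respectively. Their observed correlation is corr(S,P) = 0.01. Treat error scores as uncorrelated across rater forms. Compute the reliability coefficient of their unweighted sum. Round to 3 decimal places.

Var(S+P) = 2 + 2·[0.01] = 2 + 0.02 = 2.02.
With uncorrelated errors the cross-covariances are all true-score covariance, so they carry over unchanged; only the diagonal terms shrink to ρᵢσᵢ².
True-score variance = [0.64 + 0.72] + 0.02 = 1.36 + 0.02 = 1.38.
Reliability = 1.38 / 2.02 = 0.683.

0.683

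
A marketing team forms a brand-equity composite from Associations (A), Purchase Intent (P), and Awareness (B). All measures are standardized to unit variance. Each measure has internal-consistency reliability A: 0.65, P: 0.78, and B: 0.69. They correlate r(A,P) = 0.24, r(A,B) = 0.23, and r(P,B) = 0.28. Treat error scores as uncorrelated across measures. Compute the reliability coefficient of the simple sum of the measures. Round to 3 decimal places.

0.804

Var(A+P+B) = 3 + 2·[0.24 + 0.23 + 0.28] = 3 + 1.5 = 4.5.
Under uncorrelated errors the observed covariances equal the true-score covariances, so only the own-variance terms attenuate.
True-score variance = [0.65 + 0.78 + 0.69] + 1.5 = 2.12 + 1.5 = 3.62.
Reliability = 3.62 / 4.5 = 0.804.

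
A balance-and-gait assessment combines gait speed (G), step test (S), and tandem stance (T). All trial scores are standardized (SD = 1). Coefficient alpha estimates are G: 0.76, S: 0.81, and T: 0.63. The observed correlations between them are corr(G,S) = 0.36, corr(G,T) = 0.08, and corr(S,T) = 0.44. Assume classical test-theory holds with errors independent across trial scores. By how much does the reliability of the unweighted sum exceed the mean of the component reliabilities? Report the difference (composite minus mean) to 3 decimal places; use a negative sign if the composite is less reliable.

Var(sum) = 3 + 1.76 = 4.76; true-score variance = 2.2 + 1.76 = 3.96; composite reliability = 0.8319.
Mean component reliability = 0.7333.
Difference = 0.8319 − 0.7333 = 0.099.

0.099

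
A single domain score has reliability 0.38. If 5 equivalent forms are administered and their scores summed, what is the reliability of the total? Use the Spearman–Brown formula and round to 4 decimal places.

ρ_k = kρ / (1 + (k−1)ρ) = 5·0.38 / (1 + 4·0.38) = 1.900 / 2.520 = 0.7540.

0.7540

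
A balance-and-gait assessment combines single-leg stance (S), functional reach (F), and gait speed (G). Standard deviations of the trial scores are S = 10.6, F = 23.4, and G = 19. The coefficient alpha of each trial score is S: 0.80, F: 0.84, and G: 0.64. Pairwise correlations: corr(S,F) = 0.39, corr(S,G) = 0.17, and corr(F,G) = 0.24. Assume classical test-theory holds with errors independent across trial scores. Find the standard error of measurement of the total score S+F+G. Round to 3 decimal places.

Var(total) = 1020.92 + 475.355 = 1496.28.
True-score variance = 780.878 + 475.355 = 1256.23, so reliability = 0.8396.
Error variance = 1496.28 − 1256.23 = 240.042; SEM = √240.042 = 15.493.

15.493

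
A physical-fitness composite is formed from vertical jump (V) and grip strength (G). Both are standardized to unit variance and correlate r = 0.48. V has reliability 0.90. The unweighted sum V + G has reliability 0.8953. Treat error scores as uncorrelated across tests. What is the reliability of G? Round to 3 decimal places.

0.790

Var(V+G) = 2 + 2·0.48 = 2.960.
True-score variance = ρ_V + ρ_G + 2·0.48, so 0.8953 = (0.90 + ρ_G + 0.96) / 2.960.
ρ_G = 0.8953·2.960 − 0.90 − 0.96 = 0.790.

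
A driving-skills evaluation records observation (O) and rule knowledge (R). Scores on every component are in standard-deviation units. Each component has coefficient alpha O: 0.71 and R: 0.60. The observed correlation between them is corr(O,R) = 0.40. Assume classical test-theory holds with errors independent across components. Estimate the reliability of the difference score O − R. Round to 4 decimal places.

Var(O−R) = 1 + 1 − 2·0.40 = 2 − 0.8 = 1.2.
Because errors are independent across components, Cov(Tᵢ,Tⱼ) = Cov(Xᵢ,Xⱼ); the off-diagonal part of the true-score variance is the same as above.
True-score variance = [0.71 + 0.60] − 0.8 = 1.31 − 0.8 = 0.51.
Reliability = 0.51 / 1.2 = 0.4250.

0.4250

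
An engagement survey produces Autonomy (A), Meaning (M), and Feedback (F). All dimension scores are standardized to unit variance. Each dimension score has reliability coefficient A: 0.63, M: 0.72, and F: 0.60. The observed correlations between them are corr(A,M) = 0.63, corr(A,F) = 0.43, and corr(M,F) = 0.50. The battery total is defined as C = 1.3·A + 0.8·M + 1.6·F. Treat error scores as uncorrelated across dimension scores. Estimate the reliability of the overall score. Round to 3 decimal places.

Var(C) = 1.3² + 0.8² + 1.6² + 2·[1.04·0.63 + 2.08·0.43 + 1.28·0.50] = 4.89 + 4.3792 = 9.2692.
Because errors are independent across components, Cov(Tᵢ,Tⱼ) = Cov(Xᵢ,Xⱼ); the off-diagonal part of the true-score variance is the same as above.
True-score variance = [1.3²·0.63 + 0.8²·0.72 + 1.6²·0.60] + 4.3792 = 3.0615 + 4.3792 = 7.4407.
Reliability = 7.4407 / 9.2692 = 0.803.

0.803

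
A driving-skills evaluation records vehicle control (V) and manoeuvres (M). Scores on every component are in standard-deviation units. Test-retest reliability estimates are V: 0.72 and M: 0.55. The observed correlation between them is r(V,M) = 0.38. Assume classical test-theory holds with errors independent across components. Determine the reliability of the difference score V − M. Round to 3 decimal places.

0.411

Var(V−M) = 1 + 1 − 2·0.38 = 2 − 0.76 = 1.24.
Because errors are independent across components, Cov(Tᵢ,Tⱼ) = Cov(Xᵢ,Xⱼ); the off-diagonal part of the true-score variance is the same as above.
True-score variance = [0.72 + 0.55] − 0.76 = 1.27 − 0.76 = 0.51.
Reliability = 0.51 / 1.24 = 0.411.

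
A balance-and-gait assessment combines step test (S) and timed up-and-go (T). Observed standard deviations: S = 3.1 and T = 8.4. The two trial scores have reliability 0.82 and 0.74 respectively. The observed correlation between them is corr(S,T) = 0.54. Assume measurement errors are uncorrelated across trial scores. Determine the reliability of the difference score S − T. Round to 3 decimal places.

Var(S−T) = 3.1² + 8.4² − 2·3.1·8.4·0.54 = 80.17 − 28.1232 = 52.0468.
Under uncorrelated errors the observed covariances equal the true-score covariances, so only the own-variance terms attenuate.
True-score variance = [3.1²·0.82 + 8.4²·0.74] − 28.1232 = 60.0946 − 28.1232 = 31.9714.
Reliability = 31.9714 / 52.0468 = 0.614.

0.614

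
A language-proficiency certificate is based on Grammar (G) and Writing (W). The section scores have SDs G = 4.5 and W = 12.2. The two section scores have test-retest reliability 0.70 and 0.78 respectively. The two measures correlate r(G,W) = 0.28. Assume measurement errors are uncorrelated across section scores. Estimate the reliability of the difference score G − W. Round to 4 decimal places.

0.7194

Var(G−W) = 4.5² + 12.2² − 2·4.5·12.2·0.28 = 169.09 − 30.744 = 138.346.
Because errors are independent across components, Cov(Tᵢ,Tⱼ) = Cov(Xᵢ,Xⱼ); the off-diagonal part of the true-score variance is the same as above.
True-score variance = [4.5²·0.70 + 12.2²·0.78] − 30.744 = 130.27 − 30.744 = 99.5262.
Reliability = 99.5262 / 138.346 = 0.7194.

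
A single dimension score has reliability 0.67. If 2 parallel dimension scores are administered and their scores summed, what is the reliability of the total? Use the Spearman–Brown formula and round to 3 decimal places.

ρ_k = kρ / (1 + (k−1)ρ) = 2·0.67 / (1 + 1·0.67) = 1.340 / 1.670 = 0.802.

0.802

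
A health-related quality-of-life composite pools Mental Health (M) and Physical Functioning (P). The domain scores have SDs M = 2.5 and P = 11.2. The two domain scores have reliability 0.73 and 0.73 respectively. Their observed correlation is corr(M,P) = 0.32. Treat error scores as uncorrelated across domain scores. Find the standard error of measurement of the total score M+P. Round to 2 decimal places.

5.96

Var(total) = 131.69 + 17.92 = 149.61.
True-score variance = 96.1337 + 17.92 = 114.054, so reliability = 0.7623.
Error variance = 149.61 − 114.054 = 35.5563; SEM = √35.5563 = 5.96.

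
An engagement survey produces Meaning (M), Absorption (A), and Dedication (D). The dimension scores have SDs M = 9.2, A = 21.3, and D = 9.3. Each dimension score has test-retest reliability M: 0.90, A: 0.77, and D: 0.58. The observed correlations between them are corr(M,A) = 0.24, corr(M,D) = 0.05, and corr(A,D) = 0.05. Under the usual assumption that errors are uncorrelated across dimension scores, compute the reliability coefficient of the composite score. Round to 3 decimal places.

0.800

Var(M+A+D) = 9.2² + 21.3² + 9.3² + 2·[9.2·21.3·0.24 + 9.2·9.3·0.05 + 21.3·9.3·0.05] = 624.82 + 122.426 = 747.246.
Because errors are independent across components, Cov(Tᵢ,Tⱼ) = Cov(Xᵢ,Xⱼ); the off-diagonal part of the true-score variance is the same as above.
True-score variance = [9.2²·0.90 + 21.3²·0.77 + 9.3²·0.58] + 122.426 = 475.682 + 122.426 = 598.107.
Reliability = 598.107 / 747.246 = 0.800.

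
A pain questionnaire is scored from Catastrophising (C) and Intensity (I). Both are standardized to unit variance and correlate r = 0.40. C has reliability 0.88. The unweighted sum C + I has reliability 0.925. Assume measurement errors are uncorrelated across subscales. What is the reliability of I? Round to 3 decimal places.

0.910

Var(C+I) = 2 + 2·0.40 = 2.800.
True-score variance = ρ_C + ρ_I + 2·0.40, so 0.925 = (0.88 + ρ_I + 0.80) / 2.800.
ρ_I = 0.925·2.800 − 0.88 − 0.80 = 0.910.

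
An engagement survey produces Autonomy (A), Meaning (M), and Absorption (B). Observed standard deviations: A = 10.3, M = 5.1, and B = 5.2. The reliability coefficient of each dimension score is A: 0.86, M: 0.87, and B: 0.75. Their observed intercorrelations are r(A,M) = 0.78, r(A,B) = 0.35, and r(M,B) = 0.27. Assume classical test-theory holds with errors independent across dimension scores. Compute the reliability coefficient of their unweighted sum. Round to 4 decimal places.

0.9147

Var(A+M+B) = 10.3² + 5.1² + 5.2² + 2·[10.3·5.1·0.78 + 10.3·5.2·0.35 + 5.1·5.2·0.27] = 159.14 + 133.76 = 292.9.
Because errors are independent across components, Cov(Tᵢ,Tⱼ) = Cov(Xᵢ,Xⱼ); the off-diagonal part of the true-score variance is the same as above.
True-score variance = [10.3²·0.86 + 5.1²·0.87 + 5.2²·0.75] + 133.76 = 134.146 + 133.76 = 267.906.
Reliability = 267.906 / 292.9 = 0.9147.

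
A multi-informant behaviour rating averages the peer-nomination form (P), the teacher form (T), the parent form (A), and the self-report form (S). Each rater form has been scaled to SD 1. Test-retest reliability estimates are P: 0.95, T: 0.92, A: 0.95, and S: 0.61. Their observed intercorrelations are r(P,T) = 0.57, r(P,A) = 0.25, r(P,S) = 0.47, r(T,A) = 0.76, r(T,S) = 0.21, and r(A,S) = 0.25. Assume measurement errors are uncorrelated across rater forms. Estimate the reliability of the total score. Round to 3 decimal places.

0.937

Var(P+T+A+S) = 4 + 2·[0.57 + 0.25 + 0.47 + 0.76 + 0.21 + 0.25] = 4 + 5.02 = 9.02.
Under uncorrelated errors the observed covariances equal the true-score covariances, so only the own-variance terms attenuate.
True-score variance = [0.95 + 0.92 + 0.95 + 0.61] + 5.02 = 3.43 + 5.02 = 8.45.
Reliability = 8.45 / 9.02 = 0.937.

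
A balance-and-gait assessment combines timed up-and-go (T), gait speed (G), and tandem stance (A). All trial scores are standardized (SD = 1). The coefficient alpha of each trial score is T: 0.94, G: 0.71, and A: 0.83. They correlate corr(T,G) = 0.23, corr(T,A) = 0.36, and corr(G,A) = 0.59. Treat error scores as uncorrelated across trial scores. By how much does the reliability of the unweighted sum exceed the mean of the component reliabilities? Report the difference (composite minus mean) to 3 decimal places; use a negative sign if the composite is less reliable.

Var(sum) = 3 + 2.36 = 5.36; true-score variance = 2.48 + 2.36 = 4.84; composite reliability = 0.9030.
Mean component reliability = 0.8267.
Difference = 0.9030 − 0.8267 = 0.076.

0.076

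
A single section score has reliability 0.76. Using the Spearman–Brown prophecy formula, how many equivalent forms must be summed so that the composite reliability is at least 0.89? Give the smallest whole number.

3

k ≥ ρ*(1−ρ₁)/(ρ₁(1−ρ*)) = 0.89·0.24 / (0.76·0.11) = 2.555.
Smallest integer k = 3.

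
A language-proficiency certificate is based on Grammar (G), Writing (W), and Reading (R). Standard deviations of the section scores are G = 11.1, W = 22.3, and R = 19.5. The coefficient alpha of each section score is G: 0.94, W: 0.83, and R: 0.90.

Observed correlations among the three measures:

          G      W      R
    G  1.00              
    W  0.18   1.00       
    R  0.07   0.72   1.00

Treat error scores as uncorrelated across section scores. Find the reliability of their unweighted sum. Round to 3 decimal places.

0.926

Var(G+W+R) = 11.1² + 22.3² + 19.5² + 2·[11.1·22.3·0.18 + 11.1·19.5·0.07 + 22.3·19.5·0.72] = 1000.75 + 745.598 = 1746.35.
Under uncorrelated errors the observed covariances equal the true-score covariances, so only the own-variance terms attenuate.
True-score variance = [11.1²·0.94 + 22.3²·0.83 + 19.5²·0.90] + 745.598 = 870.793 + 745.598 = 1616.39.
Reliability = 1616.39 / 1746.35 = 0.926.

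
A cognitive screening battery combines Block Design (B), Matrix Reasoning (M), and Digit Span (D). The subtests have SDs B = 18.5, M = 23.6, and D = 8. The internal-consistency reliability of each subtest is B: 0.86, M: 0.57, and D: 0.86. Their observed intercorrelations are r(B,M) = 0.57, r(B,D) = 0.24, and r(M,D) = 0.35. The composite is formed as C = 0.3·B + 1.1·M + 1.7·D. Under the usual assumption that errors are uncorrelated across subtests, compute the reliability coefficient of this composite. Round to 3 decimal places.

0.761

Var(C) = 0.3²·18.5² + 1.1²·23.6² + 1.7²·8² + 2·[0.33·18.5·23.6·0.57 + 0.51·18.5·8·0.24 + 1.87·23.6·8·0.35] = 889.684 + 447.619 = 1337.3.
Under uncorrelated errors the observed covariances equal the true-score covariances, so only the own-variance terms attenuate.
True-score variance = [0.3²·18.5²·0.86 + 1.1²·23.6²·0.57 + 1.7²·8²·0.86] + 447.619 = 569.691 + 447.619 = 1017.31.
Reliability = 1017.31 / 1337.3 = 0.761.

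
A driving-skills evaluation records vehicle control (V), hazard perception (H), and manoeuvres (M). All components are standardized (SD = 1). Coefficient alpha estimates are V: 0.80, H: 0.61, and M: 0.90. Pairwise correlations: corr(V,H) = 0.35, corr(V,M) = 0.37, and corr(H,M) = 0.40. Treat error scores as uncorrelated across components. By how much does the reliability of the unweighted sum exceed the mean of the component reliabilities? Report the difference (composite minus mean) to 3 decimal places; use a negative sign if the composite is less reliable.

0.098

Var(sum) = 3 + 2.24 = 5.24; true-score variance = 2.31 + 2.24 = 4.55; composite reliability = 0.8683.
Mean component reliability = 0.7700.
Difference = 0.8683 − 0.7700 = 0.098.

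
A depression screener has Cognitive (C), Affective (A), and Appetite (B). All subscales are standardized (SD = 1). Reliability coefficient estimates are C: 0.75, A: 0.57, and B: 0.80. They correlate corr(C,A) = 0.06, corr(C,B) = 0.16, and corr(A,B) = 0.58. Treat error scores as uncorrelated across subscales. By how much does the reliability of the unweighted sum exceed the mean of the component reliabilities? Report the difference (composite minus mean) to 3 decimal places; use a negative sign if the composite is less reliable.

Var(sum) = 3 + 1.6 = 4.6; true-score variance = 2.12 + 1.6 = 3.72; composite reliability = 0.8087.
Mean component reliability = 0.7067.
Difference = 0.8087 − 0.7067 = 0.102.

0.102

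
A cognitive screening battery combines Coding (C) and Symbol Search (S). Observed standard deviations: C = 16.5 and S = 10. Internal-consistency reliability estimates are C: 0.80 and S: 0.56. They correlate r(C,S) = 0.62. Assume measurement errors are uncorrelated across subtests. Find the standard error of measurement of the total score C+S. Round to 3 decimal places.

Var(total) = 372.25 + 204.6 = 576.85.
True-score variance = 273.8 + 204.6 = 478.4, so reliability = 0.8293.
Error variance = 576.85 − 478.4 = 98.45; SEM = √98.45 = 9.922.

9.922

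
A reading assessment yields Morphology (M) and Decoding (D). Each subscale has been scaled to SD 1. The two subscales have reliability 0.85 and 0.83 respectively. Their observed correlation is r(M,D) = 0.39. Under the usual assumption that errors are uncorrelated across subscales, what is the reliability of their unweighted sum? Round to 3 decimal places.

Var(M+D) = 2 + 2·[0.39] = 2 + 0.78 = 2.78.
Under uncorrelated errors the observed covariances equal the true-score covariances, so only the own-variance terms attenuate.
True-score variance = [0.85 + 0.83] + 0.78 = 1.68 + 0.78 = 2.46.
Reliability = 2.46 / 2.78 = 0.885.

0.885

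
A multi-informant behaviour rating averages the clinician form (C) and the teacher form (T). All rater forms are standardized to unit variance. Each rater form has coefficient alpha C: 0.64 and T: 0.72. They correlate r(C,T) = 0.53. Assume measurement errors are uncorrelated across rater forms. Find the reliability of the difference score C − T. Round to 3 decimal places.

Var(C−T) = 1 + 1 − 2·0.53 = 2 − 1.06 = 0.94.
With uncorrelated errors the cross-covariances are all true-score covariance, so they carry over unchanged; only the diagonal terms shrink to ρᵢσᵢ².
True-score variance = [0.64 + 0.72] − 1.06 = 1.36 − 1.06 = 0.3.
Reliability = 0.3 / 0.94 = 0.319.

0.319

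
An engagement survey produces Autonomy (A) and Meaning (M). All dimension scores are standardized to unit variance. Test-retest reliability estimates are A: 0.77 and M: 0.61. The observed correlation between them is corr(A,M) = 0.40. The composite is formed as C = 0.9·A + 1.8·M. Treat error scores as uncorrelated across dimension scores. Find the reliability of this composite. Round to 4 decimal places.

Var(C) = 0.9² + 1.8² + 2·[1.62·0.40] = 4.05 + 1.296 = 5.346.
Because errors are independent across components, Cov(Tᵢ,Tⱼ) = Cov(Xᵢ,Xⱼ); the off-diagonal part of the true-score variance is the same as above.
True-score variance = [0.9²·0.77 + 1.8²·0.61] + 1.296 = 2.6001 + 1.296 = 3.8961.
Reliability = 3.8961 / 5.346 = 0.7288.

0.7288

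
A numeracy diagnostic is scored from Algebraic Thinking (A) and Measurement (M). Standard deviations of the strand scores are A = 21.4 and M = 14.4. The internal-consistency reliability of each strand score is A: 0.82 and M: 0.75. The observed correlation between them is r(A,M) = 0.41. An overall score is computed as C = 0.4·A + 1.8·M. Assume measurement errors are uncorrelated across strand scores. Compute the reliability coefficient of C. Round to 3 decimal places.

Var(C) = 0.4²·21.4² + 1.8²·14.4² + 2·[0.72·21.4·14.4·0.41] = 745.12 + 181.938 = 927.058.
With uncorrelated errors the cross-covariances are all true-score covariance, so they carry over unchanged; only the diagonal terms shrink to ρᵢσᵢ².
True-score variance = [0.4²·21.4²·0.82 + 1.8²·14.4²·0.75] + 181.938 = 563.969 + 181.938 = 745.907.
Reliability = 745.907 / 927.058 = 0.805.

0.805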